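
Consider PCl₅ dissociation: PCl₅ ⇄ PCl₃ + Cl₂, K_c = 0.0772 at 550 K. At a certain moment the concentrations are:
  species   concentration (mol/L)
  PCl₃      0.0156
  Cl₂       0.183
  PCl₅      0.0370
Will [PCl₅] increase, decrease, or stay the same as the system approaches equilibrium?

Q_c = [PCl₃]·[Cl₂] / [PCl₅] = (0.0156)·(0.183) / (0.0370) = 0.0772
Q_c = 0.0772 = K_c; the system is at equilibrium.

stay the same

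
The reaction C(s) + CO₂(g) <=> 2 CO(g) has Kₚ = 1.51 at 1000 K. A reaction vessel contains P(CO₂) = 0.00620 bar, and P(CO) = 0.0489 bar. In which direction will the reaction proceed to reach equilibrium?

toward products

(C is a pure solid — omitted from Qₚ.)
Qₚ = P(CO)² / P(CO₂) = (0.0489)² / (0.00620) = 0.386
Qₚ = 0.386 < Kₚ = 1.51, so the forward reaction proceeds.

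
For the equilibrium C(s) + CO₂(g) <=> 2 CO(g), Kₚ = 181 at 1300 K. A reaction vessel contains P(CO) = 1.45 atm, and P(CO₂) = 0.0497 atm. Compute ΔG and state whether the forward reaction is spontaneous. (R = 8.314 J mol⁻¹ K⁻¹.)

(C is a pure solid — omitted from Qₚ.)
Qₚ = P(CO)² / P(CO₂) = (1.45)² / (0.0497) = 42.3
ΔG = RT ln(Qₚ/Kₚ) = (8.314 J mol⁻¹ K⁻¹)(1300 K) × ln(42.3/181)
   = (10.81 kJ/mol)(-1.454) = -15.7 kJ/mol
ΔG < 0, so the forward reaction is spontaneous (proceeds forward).

ΔG = -15.7 kJ/mol; the forward reaction is spontaneous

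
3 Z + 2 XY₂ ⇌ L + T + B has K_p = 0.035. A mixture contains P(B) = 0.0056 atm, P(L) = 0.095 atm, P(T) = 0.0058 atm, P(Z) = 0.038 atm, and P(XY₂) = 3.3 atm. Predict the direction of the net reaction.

toward products

Q_p = P(L)·P(T)·P(B) / (P(Z)³·P(XY₂)²) = (0.095)·(0.0058)·(0.0056) / ((0.038)³·(3.3)²) = 0.0052
Q_p = 0.0052 < K_p = 0.035, so the forward reaction proceeds.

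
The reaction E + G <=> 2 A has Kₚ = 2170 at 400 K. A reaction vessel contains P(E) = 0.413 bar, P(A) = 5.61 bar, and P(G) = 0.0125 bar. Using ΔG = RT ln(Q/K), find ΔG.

ΔG = 3.44 kJ/mol

Qₚ = P(A)² / (P(E)·P(G)) = (5.61)² / ((0.413)·(0.0125)) = 6100
ΔG = RT ln(Qₚ/Kₚ) = (8.314 J mol⁻¹ K⁻¹)(400 K) × ln(6100/2170)
   = (3.326 kJ/mol)(1.034) = 3.44 kJ/mol
ΔG > 0, so the forward reaction is non-spontaneous (proceeds in reverse).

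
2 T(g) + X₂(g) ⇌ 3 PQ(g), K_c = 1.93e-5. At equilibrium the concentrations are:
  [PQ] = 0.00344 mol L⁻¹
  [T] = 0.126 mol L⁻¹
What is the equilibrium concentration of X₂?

At equilibrium, K_c = [PQ]³ / ([T]²·[X₂]) = 1.93e-5.
(0.00344)³ / ((0.126)²·([X₂])) = 1.93e-5
[X₂] = 0.133 mol L⁻¹

[X₂] = 0.133 mol L⁻¹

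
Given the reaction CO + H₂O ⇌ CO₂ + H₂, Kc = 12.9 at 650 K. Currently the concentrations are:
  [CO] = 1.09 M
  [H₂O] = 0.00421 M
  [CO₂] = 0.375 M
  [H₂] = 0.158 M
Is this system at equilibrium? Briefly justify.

Qc = [CO₂]·[H₂] / ([CO]·[H₂O]) = (0.375)·(0.158) / ((1.09)·(0.00421)) = 12.9
Qc = 12.9 = Kc; the system is at equilibrium.

yes, at equilibrium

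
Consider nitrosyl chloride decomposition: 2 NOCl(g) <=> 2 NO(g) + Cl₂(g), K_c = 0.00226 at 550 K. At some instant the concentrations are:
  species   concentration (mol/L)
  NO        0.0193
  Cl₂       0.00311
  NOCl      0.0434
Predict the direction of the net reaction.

forward (toward products)

Q_c = [NO]²·[Cl₂] / [NOCl]² = (0.0193)²·(0.00311) / (0.0434)² = 6.15×10⁻⁴
Q_c = 6.15×10⁻⁴ < K_c = 0.00226, so the forward reaction proceeds.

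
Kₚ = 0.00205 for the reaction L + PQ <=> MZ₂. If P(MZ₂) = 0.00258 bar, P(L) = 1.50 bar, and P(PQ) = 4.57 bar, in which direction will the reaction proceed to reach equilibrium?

forward (toward products)

Qₚ = P(MZ₂) / (P(L)·P(PQ)) = (0.00258) / ((1.50)·(4.57)) = 3.76e-4
Qₚ = 3.76e-4 < Kₚ = 0.00205, so the forward reaction proceeds.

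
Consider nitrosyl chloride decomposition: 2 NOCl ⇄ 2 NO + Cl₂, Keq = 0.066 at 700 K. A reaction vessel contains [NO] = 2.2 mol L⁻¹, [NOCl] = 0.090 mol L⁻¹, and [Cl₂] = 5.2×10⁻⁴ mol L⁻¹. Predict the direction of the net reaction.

Q = [NO]²·[Cl₂] / [NOCl]² = (2.2)²·(5.2×10⁻⁴) / (0.090)² = 0.31
Q = 0.31 > Keq = 0.066, so the reverse reaction proceeds.

in the reverse direction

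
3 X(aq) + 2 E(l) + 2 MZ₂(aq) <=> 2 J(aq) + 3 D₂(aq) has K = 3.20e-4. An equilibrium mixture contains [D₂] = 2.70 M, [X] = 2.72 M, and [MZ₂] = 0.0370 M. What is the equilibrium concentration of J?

(E is a pure liquid — omitted from K.)
At equilibrium, K = [J]²·[D₂]³ / ([X]³·[MZ₂]²) = 3.20e-4.
([J])²·(2.70)³ / ((2.72)³·(0.0370)²) = 3.20e-4
[J]² = 4.48e-7 ⇒ [J] = 6.69e-4 M

[J] = 6.69e-4 M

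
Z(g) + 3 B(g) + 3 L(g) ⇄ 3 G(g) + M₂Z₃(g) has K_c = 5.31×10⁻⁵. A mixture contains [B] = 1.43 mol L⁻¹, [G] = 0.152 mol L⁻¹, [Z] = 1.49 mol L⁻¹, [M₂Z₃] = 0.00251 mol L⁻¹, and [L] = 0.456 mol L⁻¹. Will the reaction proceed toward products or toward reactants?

toward products

Q_c = [G]³·[M₂Z₃] / ([Z]·[B]³·[L]³) = (0.152)³·(0.00251) / ((1.49)·(1.43)³·(0.456)³) = 2.13×10⁻⁵
Q_c = 2.13×10⁻⁵ < K_c = 5.31×10⁻⁵, so the forward reaction proceeds.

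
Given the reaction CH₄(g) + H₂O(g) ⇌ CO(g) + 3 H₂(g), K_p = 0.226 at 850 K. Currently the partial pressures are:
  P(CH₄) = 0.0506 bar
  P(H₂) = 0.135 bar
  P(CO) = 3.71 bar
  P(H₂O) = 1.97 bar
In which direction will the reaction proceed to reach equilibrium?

Q_p = P(CO)·P(H₂)³ / (P(CH₄)·P(H₂O)) = (3.71)·(0.135)³ / ((0.0506)·(1.97)) = 0.0916
Q_p = 0.0916 < K_p = 0.226, so the forward reaction proceeds.

forward (toward products)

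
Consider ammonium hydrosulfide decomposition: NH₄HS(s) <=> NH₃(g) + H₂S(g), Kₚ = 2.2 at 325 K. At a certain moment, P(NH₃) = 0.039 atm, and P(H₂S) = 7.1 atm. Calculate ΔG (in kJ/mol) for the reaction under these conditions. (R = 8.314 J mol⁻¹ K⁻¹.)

ΔG = -5.60 kJ/mol

(NH₄HS is a pure solid — omitted from Qₚ.)
Qₚ = P(NH₃)·P(H₂S) = (0.039)·(7.1) = 0.277
ΔG = RT ln(Qₚ/Kₚ) = (8.314 J mol⁻¹ K⁻¹)(325 K) × ln(0.277/2.2)
   = (2.702 kJ/mol)(-2.072) = -5.60 kJ/mol
ΔG < 0, so the forward reaction is spontaneous (proceeds forward).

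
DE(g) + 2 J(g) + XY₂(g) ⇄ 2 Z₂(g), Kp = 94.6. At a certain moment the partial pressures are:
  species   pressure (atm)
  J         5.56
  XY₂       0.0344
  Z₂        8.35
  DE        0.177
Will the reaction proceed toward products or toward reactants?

toward reactants

Qp = P(Z₂)² / (P(DE)·P(J)²·P(XY₂)) = (8.35)² / ((0.177)·(5.56)²·(0.0344)) = 370
Qp = 370 > Kp = 94.6, so the reverse reaction proceeds.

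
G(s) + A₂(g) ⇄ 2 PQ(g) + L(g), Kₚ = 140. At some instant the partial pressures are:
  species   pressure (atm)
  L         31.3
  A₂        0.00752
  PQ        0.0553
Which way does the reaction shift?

(G is a pure solid — omitted from Qₚ.)
Qₚ = P(PQ)²·P(L) / P(A₂) = (0.0553)²·(31.3) / (0.00752) = 12.7
Qₚ = 12.7 < Kₚ = 140, so the forward reaction proceeds.

in the forward direction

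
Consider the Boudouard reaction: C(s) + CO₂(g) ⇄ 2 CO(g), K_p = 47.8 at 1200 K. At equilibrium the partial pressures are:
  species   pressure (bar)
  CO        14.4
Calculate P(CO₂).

(C is a pure solid — omitted from K_p.)
At equilibrium, K_p = P(CO)² / P(CO₂) = 47.8.
(14.4)² / (P(CO₂)) = 47.8
P(CO₂) = 4.34 bar

P(CO₂) = 4.34 bar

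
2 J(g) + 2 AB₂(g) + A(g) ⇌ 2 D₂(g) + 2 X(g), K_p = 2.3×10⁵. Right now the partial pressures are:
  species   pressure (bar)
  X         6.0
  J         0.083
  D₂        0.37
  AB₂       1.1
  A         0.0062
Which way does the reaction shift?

forward (toward products)

Q_p = P(D₂)²·P(X)² / (P(J)²·P(AB₂)²·P(A)) = (0.37)²·(6.0)² / ((0.083)²·(1.1)²·(0.0062)) = 95000
Q_p = 95000 < K_p = 2.3×10⁵, so the forward reaction proceeds.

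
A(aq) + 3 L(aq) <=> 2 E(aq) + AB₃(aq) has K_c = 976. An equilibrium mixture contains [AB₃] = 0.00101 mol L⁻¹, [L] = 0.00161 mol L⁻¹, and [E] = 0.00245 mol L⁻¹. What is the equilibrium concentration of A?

At equilibrium, K_c = [E]²·[AB₃] / ([A]·[L]³) = 976.
(0.00245)²·(0.00101) / (([A])·(0.00161)³) = 976
[A] = 0.00149 mol L⁻¹

[A] = 0.00149 mol L⁻¹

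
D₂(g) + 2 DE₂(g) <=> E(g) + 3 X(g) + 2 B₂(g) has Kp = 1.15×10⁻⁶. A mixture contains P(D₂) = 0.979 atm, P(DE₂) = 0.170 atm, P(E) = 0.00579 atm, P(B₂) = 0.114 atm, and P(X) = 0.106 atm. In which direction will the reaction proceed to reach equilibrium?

Qp = P(E)·P(X)³·P(B₂)² / (P(D₂)·P(DE₂)²) = (0.00579)·(0.106)³·(0.114)² / ((0.979)·(0.170)²) = 3.17×10⁻⁶
Qp = 3.17×10⁻⁶ > Kp = 1.15×10⁻⁶, so the reverse reaction proceeds.

to the left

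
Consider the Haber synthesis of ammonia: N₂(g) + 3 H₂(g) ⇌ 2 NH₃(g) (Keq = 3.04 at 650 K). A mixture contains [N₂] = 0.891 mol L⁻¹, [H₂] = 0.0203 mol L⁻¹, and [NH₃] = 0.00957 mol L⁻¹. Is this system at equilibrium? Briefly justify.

no; Q > K, reaction proceeds in reverse

Q = [NH₃]² / ([N₂]·[H₂]³) = (0.00957)² / ((0.891)·(0.0203)³) = 12.3
Q = 12.3 > Keq = 3.04: net reverse reaction.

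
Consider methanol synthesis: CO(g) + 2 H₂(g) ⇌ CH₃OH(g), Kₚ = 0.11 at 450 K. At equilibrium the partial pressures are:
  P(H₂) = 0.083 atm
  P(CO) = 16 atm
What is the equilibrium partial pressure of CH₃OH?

At equilibrium, Kₚ = P(CH₃OH) / (P(CO)·P(H₂)²) = 0.11.
(P(CH₃OH)) / ((16)·(0.083)²) = 0.11
P(CH₃OH) = 0.0121 = 0.012 atm

P(CH₃OH) = 0.012 atm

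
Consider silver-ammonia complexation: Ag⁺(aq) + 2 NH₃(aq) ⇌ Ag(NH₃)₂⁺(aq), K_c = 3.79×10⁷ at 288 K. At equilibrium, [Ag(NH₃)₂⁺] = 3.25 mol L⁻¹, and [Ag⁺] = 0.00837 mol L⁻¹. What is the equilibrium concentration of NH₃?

[NH₃] = 0.00320 mol L⁻¹

At equilibrium, K_c = [Ag(NH₃)₂⁺] / ([Ag⁺]·[NH₃]²) = 3.79×10⁷.
(3.25) / ((0.00837)·([NH₃])²) = 3.79×10⁷
[NH₃]² = 1.02×10⁻⁵ ⇒ [NH₃] = 0.00320 mol L⁻¹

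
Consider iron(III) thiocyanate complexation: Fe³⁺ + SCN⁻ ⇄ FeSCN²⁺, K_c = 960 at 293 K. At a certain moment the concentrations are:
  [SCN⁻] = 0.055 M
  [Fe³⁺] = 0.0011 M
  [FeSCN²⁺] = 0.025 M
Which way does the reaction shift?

Q_c = [FeSCN²⁺] / ([Fe³⁺]·[SCN⁻]) = (0.025) / ((0.0011)·(0.055)) = 410
Q_c = 410 < K_c = 960, so the forward reaction proceeds.

to the right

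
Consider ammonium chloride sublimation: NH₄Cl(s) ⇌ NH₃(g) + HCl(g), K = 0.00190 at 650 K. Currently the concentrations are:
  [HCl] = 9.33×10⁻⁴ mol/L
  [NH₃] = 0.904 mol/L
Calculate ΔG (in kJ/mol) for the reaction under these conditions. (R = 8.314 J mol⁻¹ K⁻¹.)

(NH₄Cl is a pure solid — omitted from Q.)
Q = [NH₃]·[HCl] = (0.904)·(9.33×10⁻⁴) = 8.43×10⁻⁴
ΔG = RT ln(Q/K) = (8.314 J mol⁻¹ K⁻¹)(650 K) × ln(8.43×10⁻⁴/0.00190)
   = (5.404 kJ/mol)(-0.8126) = -4.39 kJ/mol
ΔG < 0, so the forward reaction is spontaneous (proceeds forward).

ΔG = -4.39 kJ/mol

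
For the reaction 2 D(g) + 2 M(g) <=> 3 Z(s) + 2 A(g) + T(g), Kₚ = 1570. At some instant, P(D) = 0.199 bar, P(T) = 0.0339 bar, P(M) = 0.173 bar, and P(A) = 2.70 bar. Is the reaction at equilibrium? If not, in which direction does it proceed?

(Z is a pure solid — omitted from Qₚ.)
Qₚ = P(A)²·P(T) / (P(D)²·P(M)²) = (2.70)²·(0.0339) / ((0.199)²·(0.173)²) = 209
Qₚ = 209 < Kₚ = 1570, so the forward reaction proceeds.

to the right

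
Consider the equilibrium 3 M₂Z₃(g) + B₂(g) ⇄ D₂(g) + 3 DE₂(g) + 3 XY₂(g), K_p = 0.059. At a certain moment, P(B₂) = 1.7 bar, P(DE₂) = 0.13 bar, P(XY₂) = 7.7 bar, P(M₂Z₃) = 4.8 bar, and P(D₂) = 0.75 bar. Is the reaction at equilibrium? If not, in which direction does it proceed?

Q_p = P(D₂)·P(DE₂)³·P(XY₂)³ / (P(M₂Z₃)³·P(B₂)) = (0.75)·(0.13)³·(7.7)³ / ((4.8)³·(1.7)) = 0.0040
Q_p = 0.0040 < K_p = 0.059, so the forward reaction proceeds.

forward (toward products)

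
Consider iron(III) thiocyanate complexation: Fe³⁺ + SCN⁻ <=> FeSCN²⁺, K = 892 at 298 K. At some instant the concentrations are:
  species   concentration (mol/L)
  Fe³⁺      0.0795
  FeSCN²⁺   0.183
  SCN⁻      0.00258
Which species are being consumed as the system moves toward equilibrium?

none (at equilibrium)

Q = [FeSCN²⁺] / ([Fe³⁺]·[SCN⁻]) = (0.183) / ((0.0795)·(0.00258)) = 892
Q = 892 = K; the system is at equilibrium.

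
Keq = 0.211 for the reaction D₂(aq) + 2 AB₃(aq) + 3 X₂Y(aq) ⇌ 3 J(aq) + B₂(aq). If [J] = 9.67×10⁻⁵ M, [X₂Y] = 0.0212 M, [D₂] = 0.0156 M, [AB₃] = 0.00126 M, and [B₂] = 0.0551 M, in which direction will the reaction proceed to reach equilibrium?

Q = [J]³·[B₂] / ([D₂]·[AB₃]²·[X₂Y]³) = (9.67×10⁻⁵)³·(0.0551) / ((0.0156)·(0.00126)²·(0.0212)³) = 0.211
Q = 0.211 = Keq, so the system is already at equilibrium.

at equilibrium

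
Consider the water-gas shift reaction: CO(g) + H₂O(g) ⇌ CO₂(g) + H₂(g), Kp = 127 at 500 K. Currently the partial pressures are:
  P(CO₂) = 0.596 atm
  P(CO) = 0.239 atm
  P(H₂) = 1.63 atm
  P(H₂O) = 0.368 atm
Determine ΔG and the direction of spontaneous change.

Qp = P(CO₂)·P(H₂) / (P(CO)·P(H₂O)) = (0.596)·(1.63) / ((0.239)·(0.368)) = 11.0
ΔG = RT ln(Qp/Kp) = (8.314 J mol⁻¹ K⁻¹)(500 K) × ln(11.0/127)
   = (4.157 kJ/mol)(-2.446) = -10.2 kJ/mol
ΔG < 0, so the forward reaction is spontaneous (proceeds forward).

ΔG = -10.2 kJ/mol; the forward reaction is spontaneous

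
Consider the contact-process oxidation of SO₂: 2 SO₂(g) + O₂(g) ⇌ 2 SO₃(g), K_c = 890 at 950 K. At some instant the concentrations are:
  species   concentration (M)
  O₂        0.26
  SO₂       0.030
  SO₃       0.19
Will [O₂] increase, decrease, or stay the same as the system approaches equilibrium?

Q_c = [SO₃]² / ([SO₂]²·[O₂]) = (0.19)² / ((0.030)²·(0.26)) = 150
Q_c = 150 < K_c = 890: net forward reaction.
O₂ is a reactant, so it decreases.

decrease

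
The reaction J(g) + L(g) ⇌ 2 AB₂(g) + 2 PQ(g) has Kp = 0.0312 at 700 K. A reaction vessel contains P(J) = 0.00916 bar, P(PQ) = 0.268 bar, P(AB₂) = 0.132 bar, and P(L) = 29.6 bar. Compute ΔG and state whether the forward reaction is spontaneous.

Qp = P(AB₂)²·P(PQ)² / (P(J)·P(L)) = (0.132)²·(0.268)² / ((0.00916)·(29.6)) = 0.00462
ΔG = RT ln(Qp/Kp) = (8.314 J mol⁻¹ K⁻¹)(700 K) × ln(0.00462/0.0312)
   = (5.820 kJ/mol)(-1.910) = -11.1 kJ/mol
ΔG < 0, so the forward reaction is spontaneous (proceeds forward).

ΔG = -11.1 kJ/mol; the forward reaction is spontaneous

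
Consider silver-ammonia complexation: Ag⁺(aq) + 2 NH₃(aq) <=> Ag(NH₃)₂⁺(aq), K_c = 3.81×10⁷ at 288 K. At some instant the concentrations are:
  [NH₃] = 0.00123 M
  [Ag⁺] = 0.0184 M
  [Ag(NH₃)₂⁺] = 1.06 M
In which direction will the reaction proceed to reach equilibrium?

no net change (already at equilibrium)

Q_c = [Ag(NH₃)₂⁺] / ([Ag⁺]·[NH₃]²) = (1.06) / ((0.0184)·(0.00123)²) = 3.81×10⁷
Q_c = 3.81×10⁷ = K_c, so the system is already at equilibrium.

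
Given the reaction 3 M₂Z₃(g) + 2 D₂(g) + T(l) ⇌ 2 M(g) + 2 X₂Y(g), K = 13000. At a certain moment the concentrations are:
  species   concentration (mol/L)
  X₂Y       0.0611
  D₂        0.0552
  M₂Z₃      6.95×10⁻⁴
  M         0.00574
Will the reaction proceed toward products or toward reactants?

(T is a pure liquid — omitted from Q.)
Q = [M]²·[X₂Y]² / ([M₂Z₃]³·[D₂]²) = (0.00574)²·(0.0611)² / ((6.95×10⁻⁴)³·(0.0552)²) = 1.20×10⁵
Q = 1.20×10⁵ > K = 13000, so the reverse reaction proceeds.

to the left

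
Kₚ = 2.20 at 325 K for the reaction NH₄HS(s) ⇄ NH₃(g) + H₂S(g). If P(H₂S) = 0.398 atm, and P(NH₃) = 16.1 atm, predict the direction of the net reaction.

(NH₄HS is a pure solid — omitted from Qₚ.)
Qₚ = P(NH₃)·P(H₂S) = (16.1)·(0.398) = 6.41
Qₚ = 6.41 > Kₚ = 2.20, so the reverse reaction proceeds.

toward reactants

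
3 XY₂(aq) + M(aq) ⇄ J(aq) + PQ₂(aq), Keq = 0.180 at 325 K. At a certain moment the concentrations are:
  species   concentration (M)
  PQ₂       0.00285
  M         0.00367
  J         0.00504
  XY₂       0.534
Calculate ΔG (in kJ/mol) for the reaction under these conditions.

ΔG = -5.26 kJ/mol

Q = [J]·[PQ₂] / ([XY₂]³·[M]) = (0.00504)·(0.00285) / ((0.534)³·(0.00367)) = 0.0257
ΔG = RT ln(Q/Keq) = (8.314 J mol⁻¹ K⁻¹)(325 K) × ln(0.0257/0.180)
   = (2.702 kJ/mol)(-1.946) = -5.26 kJ/mol
ΔG < 0, so the forward reaction is spontaneous (proceeds forward).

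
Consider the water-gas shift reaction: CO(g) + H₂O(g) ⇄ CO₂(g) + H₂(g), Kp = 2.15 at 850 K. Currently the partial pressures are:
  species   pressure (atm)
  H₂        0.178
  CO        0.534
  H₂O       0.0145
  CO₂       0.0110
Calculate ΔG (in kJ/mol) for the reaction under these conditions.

Qp = P(CO₂)·P(H₂) / (P(CO)·P(H₂O)) = (0.0110)·(0.178) / ((0.534)·(0.0145)) = 0.253
ΔG = RT ln(Qp/Kp) = (8.314 J mol⁻¹ K⁻¹)(850 K) × ln(0.253/2.15)
   = (7.067 kJ/mol)(-2.140) = -15.1 kJ/mol
ΔG < 0, so the forward reaction is spontaneous (proceeds forward).

ΔG = -15.1 kJ/mol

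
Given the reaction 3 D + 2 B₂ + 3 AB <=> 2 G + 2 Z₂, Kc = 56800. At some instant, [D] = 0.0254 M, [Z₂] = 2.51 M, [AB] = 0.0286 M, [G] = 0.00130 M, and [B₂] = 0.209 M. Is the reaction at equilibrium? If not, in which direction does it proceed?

Qc = [G]²·[Z₂]² / ([D]³·[B₂]²·[AB]³) = (0.00130)²·(2.51)² / ((0.0254)³·(0.209)²·(0.0286)³) = 6.36e5
Qc = 6.36e5 > Kc = 56800, so the reverse reaction proceeds.

to the left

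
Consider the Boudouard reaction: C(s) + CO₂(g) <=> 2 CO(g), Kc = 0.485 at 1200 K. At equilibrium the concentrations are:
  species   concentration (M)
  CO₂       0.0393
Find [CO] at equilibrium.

[CO] = 0.138 M

(C is a pure solid — omitted from Kc.)
At equilibrium, Kc = [CO]² / [CO₂] = 0.485.
([CO])² / (0.0393) = 0.485
[CO]² = 0.0191 ⇒ [CO] = 0.138 M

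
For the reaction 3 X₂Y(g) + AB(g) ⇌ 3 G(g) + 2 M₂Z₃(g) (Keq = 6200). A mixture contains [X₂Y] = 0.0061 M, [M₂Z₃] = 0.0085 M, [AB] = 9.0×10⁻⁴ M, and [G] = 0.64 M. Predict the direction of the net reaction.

Q = [G]³·[M₂Z₃]² / ([X₂Y]³·[AB]) = (0.64)³·(0.0085)² / ((0.0061)³·(9.0×10⁻⁴)) = 93000
Q = 93000 > Keq = 6200, so the reverse reaction proceeds.

to the left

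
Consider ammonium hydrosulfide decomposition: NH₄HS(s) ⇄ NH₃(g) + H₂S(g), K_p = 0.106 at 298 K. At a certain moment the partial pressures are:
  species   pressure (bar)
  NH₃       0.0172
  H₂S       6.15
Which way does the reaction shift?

neither direction; the system is at equilibrium

(NH₄HS is a pure solid — omitted from Q_p.)
Q_p = P(NH₃)·P(H₂S) = (0.0172)·(6.15) = 0.106
Q_p = 0.106 = K_p, so the system is already at equilibrium.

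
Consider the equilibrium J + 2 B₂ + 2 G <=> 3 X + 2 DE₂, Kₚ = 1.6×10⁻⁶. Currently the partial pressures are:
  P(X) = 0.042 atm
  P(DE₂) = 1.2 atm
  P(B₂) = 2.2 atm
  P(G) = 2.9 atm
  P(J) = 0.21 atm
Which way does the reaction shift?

to the left

Qₚ = P(X)³·P(DE₂)² / (P(J)·P(B₂)²·P(G)²) = (0.042)³·(1.2)² / ((0.21)·(2.2)²·(2.9)²) = 1.2×10⁻⁵
Qₚ = 1.2×10⁻⁵ > Kₚ = 1.6×10⁻⁶, so the reverse reaction proceeds.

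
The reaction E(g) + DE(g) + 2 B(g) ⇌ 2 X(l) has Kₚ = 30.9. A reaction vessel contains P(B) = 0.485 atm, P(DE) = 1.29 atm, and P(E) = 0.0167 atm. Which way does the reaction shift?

reverse (toward reactants)

(X is a pure liquid — omitted from Qₚ.)
Qₚ = 1 / (P(E)·P(DE)·P(B)²) = 1 / ((0.0167)·(1.29)·(0.485)²) = 197
Qₚ = 197 > Kₚ = 30.9, so the reverse reaction proceeds.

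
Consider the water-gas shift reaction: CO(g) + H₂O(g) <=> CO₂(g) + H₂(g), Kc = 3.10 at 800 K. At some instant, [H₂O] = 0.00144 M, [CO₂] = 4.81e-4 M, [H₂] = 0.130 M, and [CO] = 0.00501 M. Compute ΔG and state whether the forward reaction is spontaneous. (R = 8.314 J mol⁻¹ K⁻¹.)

ΔG = 6.84 kJ/mol; the forward reaction is non-spontaneous

Qc = [CO₂]·[H₂] / ([CO]·[H₂O]) = (4.81e-4)·(0.130) / ((0.00501)·(0.00144)) = 8.67
ΔG = RT ln(Qc/Kc) = (8.314 J mol⁻¹ K⁻¹)(800 K) × ln(8.67/3.10)
   = (6.651 kJ/mol)(1.028) = 6.84 kJ/mol
ΔG > 0, so the forward reaction is non-spontaneous (proceeds in reverse).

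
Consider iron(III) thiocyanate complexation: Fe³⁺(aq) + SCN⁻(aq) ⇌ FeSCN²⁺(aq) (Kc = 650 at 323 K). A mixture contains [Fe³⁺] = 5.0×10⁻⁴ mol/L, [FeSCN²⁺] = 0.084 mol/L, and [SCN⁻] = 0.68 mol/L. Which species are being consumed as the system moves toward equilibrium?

Qc = [FeSCN²⁺] / ([Fe³⁺]·[SCN⁻]) = (0.084) / ((5.0×10⁻⁴)·(0.68)) = 250
Qc = 250 < Kc = 650: net forward reaction.

Fe³⁺, SCN⁻ (reactants)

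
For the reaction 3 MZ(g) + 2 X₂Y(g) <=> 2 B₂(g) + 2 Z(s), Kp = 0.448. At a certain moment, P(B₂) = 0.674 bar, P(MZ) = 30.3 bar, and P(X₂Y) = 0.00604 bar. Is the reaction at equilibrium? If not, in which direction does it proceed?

neither direction; the system is at equilibrium

(Z is a pure solid — omitted from Qp.)
Qp = P(B₂)² / (P(MZ)³·P(X₂Y)²) = (0.674)² / ((30.3)³·(0.00604)²) = 0.448
Qp = 0.448 = Kp, so the system is already at equilibrium.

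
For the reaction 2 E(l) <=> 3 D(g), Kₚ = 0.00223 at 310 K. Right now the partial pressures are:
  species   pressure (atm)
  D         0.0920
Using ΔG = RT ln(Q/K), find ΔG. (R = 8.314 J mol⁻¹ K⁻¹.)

ΔG = -2.71 kJ/mol

(E is a pure liquid — omitted from Qₚ.)
Qₚ = P(D)³ = (0.0920)³ = 7.79×10⁻⁴
ΔG = RT ln(Qₚ/Kₚ) = (8.314 J mol⁻¹ K⁻¹)(310 K) × ln(7.79×10⁻⁴/0.00223)
   = (2.577 kJ/mol)(-1.052) = -2.71 kJ/mol
ΔG < 0, so the forward reaction is spontaneous (proceeds forward).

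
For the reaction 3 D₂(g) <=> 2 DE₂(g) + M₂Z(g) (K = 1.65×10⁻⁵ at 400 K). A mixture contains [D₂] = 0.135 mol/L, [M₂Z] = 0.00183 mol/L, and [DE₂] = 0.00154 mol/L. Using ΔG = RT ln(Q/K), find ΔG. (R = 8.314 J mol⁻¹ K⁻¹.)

ΔG = -7.44 kJ/mol

Q = [DE₂]²·[M₂Z] / [D₂]³ = (0.00154)²·(0.00183) / (0.135)³ = 1.76×10⁻⁶
ΔG = RT ln(Q/K) = (8.314 J mol⁻¹ K⁻¹)(400 K) × ln(1.76×10⁻⁶/1.65×10⁻⁵)
   = (3.326 kJ/mol)(-2.238) = -7.44 kJ/mol
ΔG < 0, so the forward reaction is spontaneous (proceeds forward).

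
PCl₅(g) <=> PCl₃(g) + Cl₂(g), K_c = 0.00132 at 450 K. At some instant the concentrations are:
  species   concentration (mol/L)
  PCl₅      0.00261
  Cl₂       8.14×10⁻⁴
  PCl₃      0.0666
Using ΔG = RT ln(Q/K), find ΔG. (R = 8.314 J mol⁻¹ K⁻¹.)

ΔG = 10.3 kJ/mol

Q_c = [PCl₃]·[Cl₂] / [PCl₅] = (0.0666)·(8.14×10⁻⁴) / (0.00261) = 0.0208
ΔG = RT ln(Q_c/K_c) = (8.314 J mol⁻¹ K⁻¹)(450 K) × ln(0.0208/0.00132)
   = (3.741 kJ/mol)(2.757) = 10.3 kJ/mol
ΔG > 0, so the forward reaction is non-spontaneous (proceeds in reverse).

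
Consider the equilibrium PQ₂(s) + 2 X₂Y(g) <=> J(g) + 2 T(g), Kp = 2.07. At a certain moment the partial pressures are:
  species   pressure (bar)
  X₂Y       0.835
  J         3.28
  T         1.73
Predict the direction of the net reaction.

(PQ₂ is a pure solid — omitted from Qp.)
Qp = P(J)·P(T)² / P(X₂Y)² = (3.28)·(1.73)² / (0.835)² = 14.1
Qp = 14.1 > Kp = 2.07, so the reverse reaction proceeds.

in the reverse direction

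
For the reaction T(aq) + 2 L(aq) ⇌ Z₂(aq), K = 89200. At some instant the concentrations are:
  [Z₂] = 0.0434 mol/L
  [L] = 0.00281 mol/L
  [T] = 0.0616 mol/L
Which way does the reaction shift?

Q = [Z₂] / ([T]·[L]²) = (0.0434) / ((0.0616)·(0.00281)²) = 89200
Q = 89200 = K, so the system is already at equilibrium.

no net change (already at equilibrium)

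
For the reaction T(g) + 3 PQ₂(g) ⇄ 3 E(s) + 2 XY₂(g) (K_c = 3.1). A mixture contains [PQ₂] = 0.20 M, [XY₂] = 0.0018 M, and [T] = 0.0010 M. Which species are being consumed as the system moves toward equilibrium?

(E is a pure solid — omitted from Q_c.)
Q_c = [XY₂]² / ([T]·[PQ₂]³) = (0.0018)² / ((0.0010)·(0.20)³) = 0.40
Q_c = 0.40 < K_c = 3.1: net forward reaction.

T, PQ₂ (reactants)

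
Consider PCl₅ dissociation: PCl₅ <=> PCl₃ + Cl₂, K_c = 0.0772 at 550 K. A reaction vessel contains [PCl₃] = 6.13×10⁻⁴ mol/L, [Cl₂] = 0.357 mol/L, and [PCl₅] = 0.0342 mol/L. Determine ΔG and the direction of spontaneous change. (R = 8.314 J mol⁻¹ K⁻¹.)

Q_c = [PCl₃]·[Cl₂] / [PCl₅] = (6.13×10⁻⁴)·(0.357) / (0.0342) = 0.00640
ΔG = RT ln(Q_c/K_c) = (8.314 J mol⁻¹ K⁻¹)(550 K) × ln(0.00640/0.0772)
   = (4.573 kJ/mol)(-2.490) = -11.4 kJ/mol
ΔG < 0, so the forward reaction is spontaneous (proceeds forward).

ΔG = -11.4 kJ/mol; the forward reaction is spontaneous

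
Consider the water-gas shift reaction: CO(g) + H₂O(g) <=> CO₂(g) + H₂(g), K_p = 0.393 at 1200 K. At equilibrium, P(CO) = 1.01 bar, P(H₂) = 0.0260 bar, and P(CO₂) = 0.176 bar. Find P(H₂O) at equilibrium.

P(H₂O) = 0.0115 bar

At equilibrium, K_p = P(CO₂)·P(H₂) / (P(CO)·P(H₂O)) = 0.393.
(0.176)·(0.0260) / ((1.01)·(P(H₂O))) = 0.393
P(H₂O) = 0.0115 bar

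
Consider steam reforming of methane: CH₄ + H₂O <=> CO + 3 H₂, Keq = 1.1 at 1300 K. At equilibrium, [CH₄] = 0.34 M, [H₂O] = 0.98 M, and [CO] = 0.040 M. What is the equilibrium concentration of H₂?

[H₂] = 2.1 M

At equilibrium, Keq = [CO]·[H₂]³ / ([CH₄]·[H₂O]) = 1.1.
(0.040)·([H₂])³ / ((0.34)·(0.98)) = 1.1
[H₂]³ = 9.16 ⇒ [H₂] = 2.1 M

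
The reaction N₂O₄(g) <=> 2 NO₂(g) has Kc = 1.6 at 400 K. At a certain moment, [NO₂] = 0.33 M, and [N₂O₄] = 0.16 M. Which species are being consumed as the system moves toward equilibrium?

Qc = [NO₂]² / [N₂O₄] = (0.33)² / (0.16) = 0.68
Qc = 0.68 < Kc = 1.6: net forward reaction.

N₂O₄ (reactants)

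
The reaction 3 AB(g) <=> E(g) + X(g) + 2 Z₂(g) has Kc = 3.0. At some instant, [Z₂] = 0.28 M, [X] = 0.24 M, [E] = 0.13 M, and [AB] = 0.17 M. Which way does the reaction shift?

toward products

Qc = [E]·[X]·[Z₂]² / [AB]³ = (0.13)·(0.24)·(0.28)² / (0.17)³ = 0.50
Qc = 0.50 < Kc = 3.0, so the forward reaction proceeds.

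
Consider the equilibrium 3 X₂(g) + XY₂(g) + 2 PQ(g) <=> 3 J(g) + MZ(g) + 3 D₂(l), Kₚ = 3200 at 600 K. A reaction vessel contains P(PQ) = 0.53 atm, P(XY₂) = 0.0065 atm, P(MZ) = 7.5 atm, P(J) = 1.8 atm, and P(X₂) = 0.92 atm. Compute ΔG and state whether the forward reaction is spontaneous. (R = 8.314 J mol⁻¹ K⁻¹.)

(D₂ is a pure liquid — omitted from Qₚ.)
Qₚ = P(J)³·P(MZ) / (P(X₂)³·P(XY₂)·P(PQ)²) = (1.8)³·(7.5) / ((0.92)³·(0.0065)·(0.53)²) = 30800
ΔG = RT ln(Qₚ/Kₚ) = (8.314 J mol⁻¹ K⁻¹)(600 K) × ln(30800/3200)
   = (4.988 kJ/mol)(2.264) = 11.3 kJ/mol
ΔG > 0, so the forward reaction is non-spontaneous (proceeds in reverse).

ΔG = 11.3 kJ/mol; the forward reaction is non-spontaneous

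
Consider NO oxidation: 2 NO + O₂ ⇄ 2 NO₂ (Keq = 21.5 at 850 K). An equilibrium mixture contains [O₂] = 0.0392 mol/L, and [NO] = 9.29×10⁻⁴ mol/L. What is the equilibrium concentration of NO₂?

At equilibrium, Keq = [NO₂]² / ([NO]²·[O₂]) = 21.5.
([NO₂])² / ((9.29×10⁻⁴)²·(0.0392)) = 21.5
[NO₂]² = 7.27×10⁻⁷ ⇒ [NO₂] = 8.53×10⁻⁴ mol/L

[NO₂] = 8.53×10⁻⁴ mol/L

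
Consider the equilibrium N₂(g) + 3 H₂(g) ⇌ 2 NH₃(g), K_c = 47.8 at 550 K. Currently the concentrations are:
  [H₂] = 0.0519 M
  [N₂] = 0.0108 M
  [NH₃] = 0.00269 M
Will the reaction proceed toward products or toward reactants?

to the right

Q_c = [NH₃]² / ([N₂]·[H₂]³) = (0.00269)² / ((0.0108)·(0.0519)³) = 4.79
Q_c = 4.79 < K_c = 47.8, so the forward reaction proceeds.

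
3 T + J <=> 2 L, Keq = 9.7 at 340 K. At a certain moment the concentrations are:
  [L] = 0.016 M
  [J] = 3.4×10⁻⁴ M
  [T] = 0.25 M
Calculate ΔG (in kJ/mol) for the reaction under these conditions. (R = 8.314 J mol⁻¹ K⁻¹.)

Q = [L]² / ([T]³·[J]) = (0.016)² / ((0.25)³·(3.4×10⁻⁴)) = 48.2
ΔG = RT ln(Q/Keq) = (8.314 J mol⁻¹ K⁻¹)(340 K) × ln(48.2/9.7)
   = (2.827 kJ/mol)(1.603) = 4.53 kJ/mol
ΔG > 0, so the forward reaction is non-spontaneous (proceeds in reverse).

ΔG = 4.53 kJ/mol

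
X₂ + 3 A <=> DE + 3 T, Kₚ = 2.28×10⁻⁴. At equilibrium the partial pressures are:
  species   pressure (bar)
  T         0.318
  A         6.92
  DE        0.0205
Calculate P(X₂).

P(X₂) = 0.00873 bar

At equilibrium, Kₚ = P(DE)·P(T)³ / (P(X₂)·P(A)³) = 2.28×10⁻⁴.
(0.0205)·(0.318)³ / ((P(X₂))·(6.92)³) = 2.28×10⁻⁴
P(X₂) = 0.00873 bar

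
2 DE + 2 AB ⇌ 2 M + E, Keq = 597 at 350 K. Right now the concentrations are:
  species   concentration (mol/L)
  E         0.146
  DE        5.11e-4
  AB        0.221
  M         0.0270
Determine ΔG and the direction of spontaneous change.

Q = [M]²·[E] / ([DE]²·[AB]²) = (0.0270)²·(0.146) / ((5.11e-4)²·(0.221)²) = 8350
ΔG = RT ln(Q/Keq) = (8.314 J mol⁻¹ K⁻¹)(350 K) × ln(8350/597)
   = (2.910 kJ/mol)(2.638) = 7.68 kJ/mol
ΔG > 0, so the forward reaction is non-spontaneous (proceeds in reverse).

ΔG = 7.68 kJ/mol; the forward reaction is non-spontaneous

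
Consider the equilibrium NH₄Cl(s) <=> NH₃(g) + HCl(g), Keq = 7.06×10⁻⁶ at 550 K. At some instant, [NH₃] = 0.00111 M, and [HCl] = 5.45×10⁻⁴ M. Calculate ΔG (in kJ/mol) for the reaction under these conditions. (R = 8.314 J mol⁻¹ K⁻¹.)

(NH₄Cl is a pure solid — omitted from Q.)
Q = [NH₃]·[HCl] = (0.00111)·(5.45×10⁻⁴) = 6.05×10⁻⁷
ΔG = RT ln(Q/Keq) = (8.314 J mol⁻¹ K⁻¹)(550 K) × ln(6.05×10⁻⁷/7.06×10⁻⁶)
   = (4.573 kJ/mol)(-2.457) = -11.2 kJ/mol
ΔG < 0, so the forward reaction is spontaneous (proceeds forward).

ΔG = -11.2 kJ/mol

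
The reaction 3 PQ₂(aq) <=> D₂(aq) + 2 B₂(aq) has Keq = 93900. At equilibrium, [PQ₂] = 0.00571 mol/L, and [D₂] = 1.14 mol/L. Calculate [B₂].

At equilibrium, Keq = [D₂]·[B₂]² / [PQ₂]³ = 93900.
(1.14)·([B₂])² / (0.00571)³ = 93900
[B₂]² = 0.0153 ⇒ [B₂] = 0.124 mol/L

[B₂] = 0.124 mol/L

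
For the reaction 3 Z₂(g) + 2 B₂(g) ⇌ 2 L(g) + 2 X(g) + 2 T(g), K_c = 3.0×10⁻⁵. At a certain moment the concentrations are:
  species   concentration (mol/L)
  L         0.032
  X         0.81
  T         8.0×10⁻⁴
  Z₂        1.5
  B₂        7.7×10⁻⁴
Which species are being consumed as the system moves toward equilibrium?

L, X, T (products)

Q_c = [L]²·[X]²·[T]² / ([Z₂]³·[B₂]²) = (0.032)²·(0.81)²·(8.0×10⁻⁴)² / ((1.5)³·(7.7×10⁻⁴)²) = 2.1×10⁻⁴
Q_c = 2.1×10⁻⁴ > K_c = 3.0×10⁻⁵: net reverse reaction.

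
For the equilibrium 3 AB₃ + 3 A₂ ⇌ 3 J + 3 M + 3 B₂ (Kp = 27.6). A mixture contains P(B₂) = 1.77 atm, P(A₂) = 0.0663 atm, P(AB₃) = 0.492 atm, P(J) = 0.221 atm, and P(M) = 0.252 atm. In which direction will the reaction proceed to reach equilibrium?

Qp = P(J)³·P(M)³·P(B₂)³ / (P(AB₃)³·P(A₂)³) = (0.221)³·(0.252)³·(1.77)³ / ((0.492)³·(0.0663)³) = 27.6
Qp = 27.6 = Kp, so the system is already at equilibrium.

neither direction; the system is at equilibrium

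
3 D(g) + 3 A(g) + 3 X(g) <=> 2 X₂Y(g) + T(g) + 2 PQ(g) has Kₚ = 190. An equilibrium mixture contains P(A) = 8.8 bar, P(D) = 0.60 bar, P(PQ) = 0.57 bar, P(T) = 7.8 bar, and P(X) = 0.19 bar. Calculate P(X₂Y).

P(X₂Y) = 8.7 bar

At equilibrium, Kₚ = P(X₂Y)²·P(T)·P(PQ)² / (P(D)³·P(A)³·P(X)³) = 190.
(P(X₂Y))²·(7.8)·(0.57)² / ((0.60)³·(8.8)³·(0.19)³) = 190
P(X₂Y)² = 75.7 ⇒ P(X₂Y) = 8.7 bar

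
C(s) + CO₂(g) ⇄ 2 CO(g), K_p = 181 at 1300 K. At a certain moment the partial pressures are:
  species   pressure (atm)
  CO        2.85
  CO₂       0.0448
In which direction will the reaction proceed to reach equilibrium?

(C is a pure solid — omitted from Q_p.)
Q_p = P(CO)² / P(CO₂) = (2.85)² / (0.0448) = 181
Q_p = 181 = K_p, so the system is already at equilibrium.

neither direction; the system is at equilibrium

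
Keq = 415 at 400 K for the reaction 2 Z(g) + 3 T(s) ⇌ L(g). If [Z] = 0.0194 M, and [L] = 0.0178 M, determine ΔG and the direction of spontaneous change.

ΔG = -7.22 kJ/mol; the forward reaction is spontaneous

(T is a pure solid — omitted from Q.)
Q = [L] / [Z]² = (0.0178) / (0.0194)² = 47.3
ΔG = RT ln(Q/Keq) = (8.314 J mol⁻¹ K⁻¹)(400 K) × ln(47.3/415)
   = (3.326 kJ/mol)(-2.172) = -7.22 kJ/mol
ΔG < 0, so the forward reaction is spontaneous (proceeds forward).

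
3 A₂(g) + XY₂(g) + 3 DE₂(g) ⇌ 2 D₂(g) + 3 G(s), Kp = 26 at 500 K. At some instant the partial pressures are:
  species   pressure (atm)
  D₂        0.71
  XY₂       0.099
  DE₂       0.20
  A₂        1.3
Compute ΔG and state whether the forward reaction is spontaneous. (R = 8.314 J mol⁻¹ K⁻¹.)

ΔG = 10.0 kJ/mol; the forward reaction is non-spontaneous

(G is a pure solid — omitted from Qp.)
Qp = P(D₂)² / (P(A₂)³·P(XY₂)·P(DE₂)³) = (0.71)² / ((1.3)³·(0.099)·(0.20)³) = 290
ΔG = RT ln(Qp/Kp) = (8.314 J mol⁻¹ K⁻¹)(500 K) × ln(290/26)
   = (4.157 kJ/mol)(2.412) = 10.0 kJ/mol
ΔG > 0, so the forward reaction is non-spontaneous (proceeds in reverse).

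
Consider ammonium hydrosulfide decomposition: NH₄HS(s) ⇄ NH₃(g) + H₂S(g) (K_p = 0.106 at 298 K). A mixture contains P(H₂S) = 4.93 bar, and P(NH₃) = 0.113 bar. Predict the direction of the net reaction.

to the left

(NH₄HS is a pure solid — omitted from Q_p.)
Q_p = P(NH₃)·P(H₂S) = (0.113)·(4.93) = 0.557
Q_p = 0.557 > K_p = 0.106, so the reverse reaction proceeds.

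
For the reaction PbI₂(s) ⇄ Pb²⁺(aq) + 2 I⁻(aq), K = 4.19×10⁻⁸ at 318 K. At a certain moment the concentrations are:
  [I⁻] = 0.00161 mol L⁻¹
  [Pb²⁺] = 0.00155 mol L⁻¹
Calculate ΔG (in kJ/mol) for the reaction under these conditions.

ΔG = -6.20 kJ/mol

(PbI₂ is a pure solid — omitted from Q.)
Q = [Pb²⁺]·[I⁻]² = (0.00155)·(0.00161)² = 4.02×10⁻⁹
ΔG = RT ln(Q/K) = (8.314 J mol⁻¹ K⁻¹)(318 K) × ln(4.02×10⁻⁹/4.19×10⁻⁸)
   = (2.644 kJ/mol)(-2.344) = -6.20 kJ/mol
ΔG < 0, so the forward reaction is spontaneous (proceeds forward).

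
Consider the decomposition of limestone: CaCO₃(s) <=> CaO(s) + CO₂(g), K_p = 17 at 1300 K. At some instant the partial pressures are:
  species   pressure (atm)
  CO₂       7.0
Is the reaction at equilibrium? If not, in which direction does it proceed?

(CaCO₃, CaO are pure solids — omitted from Q_p.)
Q_p = P(CO₂) = 7.0
Q_p = 7.0 < K_p = 17, so the forward reaction proceeds.

in the forward direction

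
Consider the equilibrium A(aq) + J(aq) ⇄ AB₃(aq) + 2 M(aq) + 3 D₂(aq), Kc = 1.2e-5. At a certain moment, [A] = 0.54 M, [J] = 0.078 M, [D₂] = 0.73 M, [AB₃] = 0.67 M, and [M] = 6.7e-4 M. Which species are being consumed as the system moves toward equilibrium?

Qc = [AB₃]·[M]²·[D₂]³ / ([A]·[J]) = (0.67)·(6.7e-4)²·(0.73)³ / ((0.54)·(0.078)) = 2.8e-6
Qc = 2.8e-6 < Kc = 1.2e-5: net forward reaction.

A, J (reactants)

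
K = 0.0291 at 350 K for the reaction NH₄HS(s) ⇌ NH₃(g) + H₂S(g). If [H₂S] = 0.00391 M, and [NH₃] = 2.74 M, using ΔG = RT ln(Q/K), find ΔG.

(NH₄HS is a pure solid — omitted from Q.)
Q = [NH₃]·[H₂S] = (2.74)·(0.00391) = 0.0107
ΔG = RT ln(Q/K) = (8.314 J mol⁻¹ K⁻¹)(350 K) × ln(0.0107/0.0291)
   = (2.910 kJ/mol)(-1.000) = -2.91 kJ/mol
ΔG < 0, so the forward reaction is spontaneous (proceeds forward).

ΔG = -2.91 kJ/mol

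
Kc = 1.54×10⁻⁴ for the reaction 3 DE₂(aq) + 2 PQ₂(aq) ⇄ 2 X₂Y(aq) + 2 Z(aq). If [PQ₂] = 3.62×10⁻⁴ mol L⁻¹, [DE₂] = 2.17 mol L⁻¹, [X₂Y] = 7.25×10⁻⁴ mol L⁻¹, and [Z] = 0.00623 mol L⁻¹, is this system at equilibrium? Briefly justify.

no; Q < K, reaction proceeds forward

Qc = [X₂Y]²·[Z]² / ([DE₂]³·[PQ₂]²) = (7.25×10⁻⁴)²·(0.00623)² / ((2.17)³·(3.62×10⁻⁴)²) = 1.52×10⁻⁵
Qc = 1.52×10⁻⁵ < Kc = 1.54×10⁻⁴: net forward reaction.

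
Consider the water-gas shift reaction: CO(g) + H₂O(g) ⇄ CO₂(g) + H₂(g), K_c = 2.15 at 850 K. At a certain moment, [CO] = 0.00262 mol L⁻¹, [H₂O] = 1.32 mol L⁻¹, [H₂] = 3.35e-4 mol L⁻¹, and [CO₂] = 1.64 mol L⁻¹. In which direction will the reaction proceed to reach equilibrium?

Q_c = [CO₂]·[H₂] / ([CO]·[H₂O]) = (1.64)·(3.35e-4) / ((0.00262)·(1.32)) = 0.159
Q_c = 0.159 < K_c = 2.15, so the forward reaction proceeds.

toward products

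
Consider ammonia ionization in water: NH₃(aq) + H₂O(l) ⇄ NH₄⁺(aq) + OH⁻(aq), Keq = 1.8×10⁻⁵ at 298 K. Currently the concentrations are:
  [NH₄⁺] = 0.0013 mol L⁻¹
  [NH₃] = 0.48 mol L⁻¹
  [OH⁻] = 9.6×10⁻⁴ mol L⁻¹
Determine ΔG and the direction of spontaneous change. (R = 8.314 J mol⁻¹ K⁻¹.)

ΔG = -4.79 kJ/mol; the forward reaction is spontaneous

(H₂O is a pure liquid — omitted from Q.)
Q = [NH₄⁺]·[OH⁻] / [NH₃] = (0.0013)·(9.6×10⁻⁴) / (0.48) = 2.60×10⁻⁶
ΔG = RT ln(Q/Keq) = (8.314 J mol⁻¹ K⁻¹)(298 K) × ln(2.60×10⁻⁶/1.8×10⁻⁵)
   = (2.478 kJ/mol)(-1.935) = -4.79 kJ/mol
ΔG < 0, so the forward reaction is spontaneous (proceeds forward).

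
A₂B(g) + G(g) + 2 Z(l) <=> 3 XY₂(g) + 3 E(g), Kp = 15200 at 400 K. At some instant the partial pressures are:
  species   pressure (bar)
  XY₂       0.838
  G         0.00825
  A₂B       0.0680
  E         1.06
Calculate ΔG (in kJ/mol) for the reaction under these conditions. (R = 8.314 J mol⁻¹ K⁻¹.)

(Z is a pure liquid — omitted from Qp.)
Qp = P(XY₂)³·P(E)³ / (P(A₂B)·P(G)) = (0.838)³·(1.06)³ / ((0.0680)·(0.00825)) = 1250
ΔG = RT ln(Qp/Kp) = (8.314 J mol⁻¹ K⁻¹)(400 K) × ln(1250/15200)
   = (3.326 kJ/mol)(-2.498) = -8.31 kJ/mol
ΔG < 0, so the forward reaction is spontaneous (proceeds forward).

ΔG = -8.31 kJ/mol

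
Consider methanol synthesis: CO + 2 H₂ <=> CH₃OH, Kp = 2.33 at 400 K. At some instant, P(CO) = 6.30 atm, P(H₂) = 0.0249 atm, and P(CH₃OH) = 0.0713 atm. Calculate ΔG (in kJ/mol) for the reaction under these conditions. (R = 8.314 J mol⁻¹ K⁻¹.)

Qp = P(CH₃OH) / (P(CO)·P(H₂)²) = (0.0713) / ((6.30)·(0.0249)²) = 18.3
ΔG = RT ln(Qp/Kp) = (8.314 J mol⁻¹ K⁻¹)(400 K) × ln(18.3/2.33)
   = (3.326 kJ/mol)(2.061) = 6.85 kJ/mol
ΔG > 0, so the forward reaction is non-spontaneous (proceeds in reverse).

ΔG = 6.85 kJ/mol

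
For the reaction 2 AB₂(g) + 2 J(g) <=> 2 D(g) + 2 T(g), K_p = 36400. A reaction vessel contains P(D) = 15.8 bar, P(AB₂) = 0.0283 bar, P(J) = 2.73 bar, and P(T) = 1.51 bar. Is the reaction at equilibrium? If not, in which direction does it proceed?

Q_p = P(D)²·P(T)² / (P(AB₂)²·P(J)²) = (15.8)²·(1.51)² / ((0.0283)²·(2.73)²) = 95400
Q_p = 95400 > K_p = 36400, so the reverse reaction proceeds.

in the reverse direction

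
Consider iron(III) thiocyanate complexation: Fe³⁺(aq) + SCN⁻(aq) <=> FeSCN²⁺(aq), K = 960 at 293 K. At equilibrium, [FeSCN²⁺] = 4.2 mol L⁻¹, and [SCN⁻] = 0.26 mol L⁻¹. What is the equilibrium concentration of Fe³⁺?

At equilibrium, K = [FeSCN²⁺] / ([Fe³⁺]·[SCN⁻]) = 960.
(4.2) / (([Fe³⁺])·(0.26)) = 960
[Fe³⁺] = 0.0168 = 0.017 mol L⁻¹

[Fe³⁺] = 0.017 mol L⁻¹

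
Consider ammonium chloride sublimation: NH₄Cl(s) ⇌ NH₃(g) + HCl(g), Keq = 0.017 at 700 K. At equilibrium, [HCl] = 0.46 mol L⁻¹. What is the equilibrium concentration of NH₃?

(NH₄Cl is a pure solid — omitted from Keq.)
At equilibrium, Keq = [NH₃]·[HCl] = 0.017.
([NH₃])·(0.46) = 0.017
[NH₃] = 0.0370 = 0.037 mol L⁻¹

[NH₃] = 0.037 mol L⁻¹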